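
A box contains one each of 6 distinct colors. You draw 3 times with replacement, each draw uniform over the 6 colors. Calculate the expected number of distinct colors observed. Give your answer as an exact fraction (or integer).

91/36

Let Xⱼ=1 if type j appears at least once. P(Xⱼ=1) = 1 − ((6−1)/6)^3 = 91/216.
E[#distinct] = 6·91/216 = 91/36.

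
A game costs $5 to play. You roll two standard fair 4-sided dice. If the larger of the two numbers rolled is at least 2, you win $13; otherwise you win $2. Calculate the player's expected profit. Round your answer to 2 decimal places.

$7.31

E[payout] = (1/16)·2 + (15/16)·13 = 197/16
Expected profit = 197/16 − 5 = 117/16 ≈ $7.31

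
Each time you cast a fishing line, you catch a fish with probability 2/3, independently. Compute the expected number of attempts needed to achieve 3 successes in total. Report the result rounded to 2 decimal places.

By linearity (sum of 3 independent geometric waits), E[trials] = 3/p = 3/(2/3) = 9/2.
≈ 4.50

4.50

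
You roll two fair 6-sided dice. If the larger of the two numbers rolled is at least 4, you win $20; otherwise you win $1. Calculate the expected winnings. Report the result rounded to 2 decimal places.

E[payout] = (1/4)·1 + (3/4)·20 = 61/4
≈ $15.25

$15.25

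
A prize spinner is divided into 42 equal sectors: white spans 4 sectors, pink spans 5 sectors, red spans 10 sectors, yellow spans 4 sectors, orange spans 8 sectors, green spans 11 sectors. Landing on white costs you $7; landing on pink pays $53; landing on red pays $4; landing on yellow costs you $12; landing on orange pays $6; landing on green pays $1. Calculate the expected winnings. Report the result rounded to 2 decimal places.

$6.86

E[payout] = (4/42)·(-7) + (5/42)·53 + (10/42)·4 + (4/42)·(-12) + (8/42)·6 + (11/42)·1 = 48/7
≈ $6.86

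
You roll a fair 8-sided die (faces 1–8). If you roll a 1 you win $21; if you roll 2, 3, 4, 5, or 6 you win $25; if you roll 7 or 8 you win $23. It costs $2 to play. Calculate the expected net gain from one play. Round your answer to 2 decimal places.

E[payout] = (1/8)·21 + (1/4)·23 + (5/8)·25 = 24
Expected profit = 24 − 2 = 22 ≈ $22.00

$22.00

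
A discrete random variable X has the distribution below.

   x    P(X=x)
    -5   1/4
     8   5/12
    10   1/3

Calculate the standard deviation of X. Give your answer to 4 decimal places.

E[X] = 65/12, E[X²] = 265/4
Var(X) = E[X²] − (E[X])² = 265/4 − 4225/144 = 5315/144
SD(X) = √(5315/144) ≈ 6.0753

6.0753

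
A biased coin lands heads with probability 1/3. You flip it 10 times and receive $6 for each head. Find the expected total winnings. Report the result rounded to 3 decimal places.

E[#heads] = 10·1/3 = 10/3 (linearity over flips).
E[winnings] = 6·10/3 = 20.
≈ 20.000

$20.000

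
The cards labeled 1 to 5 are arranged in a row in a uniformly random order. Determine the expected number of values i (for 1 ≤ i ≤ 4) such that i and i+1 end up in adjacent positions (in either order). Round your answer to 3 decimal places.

1.600

For each i ∈ {1,…,4}, let Xᵢ = 1 if i and i+1 are adjacent. P(Xᵢ=1) = 2·(5−1)!/5! = 2/5.
By linearity, E[ΣXᵢ] = (4)·(2/5) = 8/5.
≈ 1.600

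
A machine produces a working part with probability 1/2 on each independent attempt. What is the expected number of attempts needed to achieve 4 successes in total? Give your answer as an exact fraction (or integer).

8

By linearity (sum of 4 independent geometric waits), E[trials] = 4/p = 4/(1/2) = 8.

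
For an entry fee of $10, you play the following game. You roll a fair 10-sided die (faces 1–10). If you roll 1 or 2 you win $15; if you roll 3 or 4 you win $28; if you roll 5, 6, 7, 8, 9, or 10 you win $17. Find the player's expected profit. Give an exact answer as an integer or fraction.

E[payout] = (1/5)·15 + (3/5)·17 + (1/5)·28 = 94/5
Expected profit = 94/5 − 10 = 44/5

44/5 dollars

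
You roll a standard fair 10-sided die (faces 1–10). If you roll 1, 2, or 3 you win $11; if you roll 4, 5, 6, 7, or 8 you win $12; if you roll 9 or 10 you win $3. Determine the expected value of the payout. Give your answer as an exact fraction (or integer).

E[payout] = (1/5)·3 + (3/10)·11 + (1/2)·12 = 99/10

99/10 dollars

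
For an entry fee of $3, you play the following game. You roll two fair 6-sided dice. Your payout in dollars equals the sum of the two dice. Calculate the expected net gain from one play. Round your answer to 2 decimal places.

Distribution of the sum of the two dice: 2 w.p. 1/36, 3 w.p. 1/18, 4 w.p. 1/12, 5 w.p. 1/9, 6 w.p. 5/36, 7 w.p. 1/6, …
E[payout] = (1/36)·2 + (1/18)·3 + (1/12)·4 + (1/9)·5 + (5/36)·6 + (1/6)·7 + (5/36)·8 + (1/9)·9 + (1/12)·10 + (1/18)·11 + (1/36)·12 = 7
Expected profit = 7 − 3 = 4 ≈ $4.00

$4.00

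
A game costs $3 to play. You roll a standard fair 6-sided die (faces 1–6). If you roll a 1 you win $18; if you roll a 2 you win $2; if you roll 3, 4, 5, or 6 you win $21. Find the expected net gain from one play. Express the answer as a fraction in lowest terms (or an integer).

E[payout] = (1/6)·2 + (1/6)·18 + (2/3)·21 = 52/3
Expected profit = 52/3 − 3 = 43/3

43/3 dollars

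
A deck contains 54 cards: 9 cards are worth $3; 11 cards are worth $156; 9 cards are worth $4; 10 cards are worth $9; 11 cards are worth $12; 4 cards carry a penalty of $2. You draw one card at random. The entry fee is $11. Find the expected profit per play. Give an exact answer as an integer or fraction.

E[payout] = (9/54)·3 + (11/54)·156 + (9/54)·4 + (10/54)·9 + (11/54)·12 + (4/54)·(-2) = 1993/54
Expected profit = 1993/54 − 11 = 1399/54

1399/54 dollars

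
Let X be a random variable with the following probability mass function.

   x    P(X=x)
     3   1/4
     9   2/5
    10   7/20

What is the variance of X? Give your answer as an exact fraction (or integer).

E[X] = (1/4)·3 + (2/5)·9 + (7/20)·10 = 157/20
E[X²] = (1/4)·9 + (2/5)·81 + (7/20)·100 = 1393/20
Var(X) = 1393/20 − (157/20)² = 3211/400

3211/400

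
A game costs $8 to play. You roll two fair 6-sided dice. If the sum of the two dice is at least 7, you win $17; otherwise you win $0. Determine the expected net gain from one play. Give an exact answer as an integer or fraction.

E[payout] = (5/12)·0 + (7/12)·17 = 119/12
Expected profit = 119/12 − 8 = 23/12

23/12 dollars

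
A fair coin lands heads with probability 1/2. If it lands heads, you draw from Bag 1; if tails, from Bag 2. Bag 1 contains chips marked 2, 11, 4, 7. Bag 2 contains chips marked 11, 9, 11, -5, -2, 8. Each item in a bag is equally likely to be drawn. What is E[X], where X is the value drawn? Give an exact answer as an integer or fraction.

E[X | Bag 1] = (2 + 11 + 4 + 7)/4 = 6
E[X | Bag 2] = (11 + 9 + 11 − 5 − 2 + 8)/6 = 16/3
E[X] = (1/2)·6 + (1/2)·16/3 = 17/3

17/3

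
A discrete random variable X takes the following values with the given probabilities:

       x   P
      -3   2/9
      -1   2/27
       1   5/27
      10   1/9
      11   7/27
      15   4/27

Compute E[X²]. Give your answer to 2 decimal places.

E[X²] = (2/9)·9 + (2/27)·1 + (5/27)·1 + (1/9)·100 + (7/27)·121 + (4/27)·225
     = 2108/27 ≈ 78.07

78.07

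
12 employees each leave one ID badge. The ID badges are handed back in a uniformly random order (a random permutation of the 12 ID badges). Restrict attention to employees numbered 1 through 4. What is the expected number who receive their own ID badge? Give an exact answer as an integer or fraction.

1/3

Let Xᵢ = 1 if person i gets their own ID badge. For each i, P(Xᵢ=1) = 1/12.
By linearity of expectation, E[X₁+…+X_4] = 4·(1/12) = 1/3.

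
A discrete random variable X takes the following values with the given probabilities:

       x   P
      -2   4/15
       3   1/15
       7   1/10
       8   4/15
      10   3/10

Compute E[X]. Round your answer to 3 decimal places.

5.500

E[X] = (4/15)·(-2) + (1/15)·3 + (1/10)·7 + (4/15)·8 + (3/10)·10
     = 11/2 ≈ 5.500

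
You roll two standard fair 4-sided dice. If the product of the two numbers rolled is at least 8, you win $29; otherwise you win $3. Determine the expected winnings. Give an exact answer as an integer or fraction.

E[payout] = (5/8)·3 + (3/8)·29 = 51/4

51/4 dollars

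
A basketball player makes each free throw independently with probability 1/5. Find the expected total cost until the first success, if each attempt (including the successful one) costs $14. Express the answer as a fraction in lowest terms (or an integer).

E[#attempts] = 1/p = 5; E[cost] = 14·5 = 70.

$70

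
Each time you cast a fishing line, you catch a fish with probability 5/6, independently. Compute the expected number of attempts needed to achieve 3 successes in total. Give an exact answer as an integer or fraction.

18/5

By linearity (sum of 3 independent geometric waits), E[trials] = 3/p = 3/(5/6) = 18/5.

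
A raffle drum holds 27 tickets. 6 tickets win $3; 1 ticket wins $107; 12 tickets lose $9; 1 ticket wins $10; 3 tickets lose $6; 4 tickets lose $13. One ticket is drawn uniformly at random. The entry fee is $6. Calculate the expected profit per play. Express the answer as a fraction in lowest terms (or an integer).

E[payout] = (6/27)·3 + (1/27)·107 + (12/27)·(-9) + (1/27)·10 + (3/27)·(-6) + (4/27)·(-13) = -43/27
Expected profit = -43/27 − 6 = -205/27

-205/27 dollars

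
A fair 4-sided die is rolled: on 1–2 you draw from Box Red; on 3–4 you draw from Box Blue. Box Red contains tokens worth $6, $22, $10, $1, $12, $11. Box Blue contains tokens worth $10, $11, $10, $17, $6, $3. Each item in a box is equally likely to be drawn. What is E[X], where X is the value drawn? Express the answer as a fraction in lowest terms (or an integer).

119/12 dollars

E[X | Box Red] = (6 + 22 + 10 + 1 + 12 + 11)/6 = 31/3
E[X | Box Blue] = (10 + 11 + 10 + 17 + 6 + 3)/6 = 19/2
E[X] = (1/2)·31/3 + (1/2)·19/2 = 119/12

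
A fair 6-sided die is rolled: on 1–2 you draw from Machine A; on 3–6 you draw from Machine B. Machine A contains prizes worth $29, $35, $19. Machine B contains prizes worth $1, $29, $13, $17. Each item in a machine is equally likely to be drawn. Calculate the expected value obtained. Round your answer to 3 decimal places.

$19.222

E[X | Machine A] = (29 + 35 + 19)/3 = 83/3
E[X | Machine B] = (1 + 29 + 13 + 17)/4 = 15
E[X] = (1/3)·83/3 + (2/3)·15 = 173/9 ≈ 19.222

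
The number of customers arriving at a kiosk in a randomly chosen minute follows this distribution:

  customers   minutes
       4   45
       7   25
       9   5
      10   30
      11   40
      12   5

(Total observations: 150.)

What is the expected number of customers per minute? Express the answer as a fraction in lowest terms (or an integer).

8

Total = 150, so P(customers=4) = 45/150, etc.
E[X] = (3/10)·4 + (1/6)·7 + (1/30)·9 + (1/5)·10 + (4/15)·11 + (1/30)·12
     = 8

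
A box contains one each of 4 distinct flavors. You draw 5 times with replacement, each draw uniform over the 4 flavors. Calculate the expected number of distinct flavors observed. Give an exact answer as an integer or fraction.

781/256

Let Xⱼ=1 if type j appears at least once. P(Xⱼ=1) = 1 − ((4−1)/4)^5 = 781/1024.
E[#distinct] = 4·781/1024 = 781/256.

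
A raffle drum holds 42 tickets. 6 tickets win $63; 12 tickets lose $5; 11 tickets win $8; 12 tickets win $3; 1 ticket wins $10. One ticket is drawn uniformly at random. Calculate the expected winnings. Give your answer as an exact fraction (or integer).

E[payout] = (6/42)·63 + (12/42)·(-5) + (11/42)·8 + (12/42)·3 + (1/42)·10 = 226/21

226/21 dollars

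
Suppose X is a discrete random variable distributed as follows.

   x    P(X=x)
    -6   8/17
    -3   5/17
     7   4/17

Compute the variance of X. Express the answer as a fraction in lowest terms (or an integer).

7768/289

E[X] = (8/17)·(-6) + (5/17)·(-3) + (4/17)·7 = -35/17
E[X²] = (8/17)·36 + (5/17)·9 + (4/17)·49 = 529/17
Var(X) = 529/17 − (-35/17)² = 7768/289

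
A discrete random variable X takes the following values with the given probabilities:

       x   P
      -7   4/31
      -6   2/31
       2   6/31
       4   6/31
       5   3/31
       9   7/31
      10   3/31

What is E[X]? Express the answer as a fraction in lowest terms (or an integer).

E[X] = (4/31)·(-7) + (2/31)·(-6) + (6/31)·2 + (6/31)·4 + (3/31)·5 + (7/31)·9 + (3/31)·10
     = 104/31

104/31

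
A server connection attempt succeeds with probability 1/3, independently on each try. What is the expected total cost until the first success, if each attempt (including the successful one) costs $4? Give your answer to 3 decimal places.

$12.000

E[#attempts] = 1/p = 3; E[cost] = 4·3 = 12.
≈ 12.000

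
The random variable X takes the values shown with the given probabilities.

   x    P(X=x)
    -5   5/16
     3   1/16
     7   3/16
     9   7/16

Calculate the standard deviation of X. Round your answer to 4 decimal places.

6.1631

E[X] = 31/8, E[X²] = 53
Var(X) = E[X²] − (E[X])² = 53 − 961/64 = 2431/64
SD(X) = √(2431/64) ≈ 6.1631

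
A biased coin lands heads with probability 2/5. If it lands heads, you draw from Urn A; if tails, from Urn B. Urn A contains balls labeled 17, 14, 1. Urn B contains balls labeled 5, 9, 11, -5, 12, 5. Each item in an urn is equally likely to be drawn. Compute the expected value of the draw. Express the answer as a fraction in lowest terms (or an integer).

E[X | Urn A] = (17 + 14 + 1)/3 = 32/3
E[X | Urn B] = (5 + 9 + 11 − 5 + 12 + 5)/6 = 37/6
E[X] = (2/5)·32/3 + (3/5)·37/6 = 239/30

239/30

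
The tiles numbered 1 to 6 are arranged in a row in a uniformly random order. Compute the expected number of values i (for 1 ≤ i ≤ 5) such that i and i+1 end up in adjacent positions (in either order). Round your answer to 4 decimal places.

For each i ∈ {1,…,5}, let Xᵢ = 1 if i and i+1 are adjacent. P(Xᵢ=1) = 2·(6−1)!/6! = 2/6.
By linearity, E[ΣXᵢ] = (5)·(2/6) = 5/3.
≈ 1.6667

1.6667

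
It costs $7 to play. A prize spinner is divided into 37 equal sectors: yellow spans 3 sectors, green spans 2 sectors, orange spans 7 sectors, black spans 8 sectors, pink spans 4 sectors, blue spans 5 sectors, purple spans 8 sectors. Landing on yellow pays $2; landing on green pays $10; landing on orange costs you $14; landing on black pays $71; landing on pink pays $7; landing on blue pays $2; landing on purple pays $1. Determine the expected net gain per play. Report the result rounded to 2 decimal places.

E[payout] = (3/37)·2 + (2/37)·10 + (7/37)·(-14) + (8/37)·71 + (4/37)·7 + (5/37)·2 + (8/37)·1 = 542/37
Expected profit = 542/37 − 7 = 283/37 ≈ $7.65

$7.65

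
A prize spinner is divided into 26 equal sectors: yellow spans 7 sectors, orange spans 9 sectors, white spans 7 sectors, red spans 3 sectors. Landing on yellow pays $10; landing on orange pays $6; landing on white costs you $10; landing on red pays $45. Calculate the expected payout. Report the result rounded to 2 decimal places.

$7.27

E[payout] = (7/26)·10 + (9/26)·6 + (7/26)·(-10) + (3/26)·45 = 189/26
≈ $7.27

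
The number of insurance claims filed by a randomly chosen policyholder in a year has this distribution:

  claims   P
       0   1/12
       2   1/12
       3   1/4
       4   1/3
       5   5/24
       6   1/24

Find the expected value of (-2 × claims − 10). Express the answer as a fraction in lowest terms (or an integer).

-205/12

E[-2x-10] = (1/12)·(-10) + (1/12)·(-14) + (1/4)·(-16) + (1/3)·(-18) + (5/24)·(-20) + (1/24)·(-22)
     = -205/12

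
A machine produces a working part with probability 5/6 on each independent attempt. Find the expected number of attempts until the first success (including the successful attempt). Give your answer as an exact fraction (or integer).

6/5

For a geometric distribution, E[trials] = 1/p = 1/(5/6) = 6/5.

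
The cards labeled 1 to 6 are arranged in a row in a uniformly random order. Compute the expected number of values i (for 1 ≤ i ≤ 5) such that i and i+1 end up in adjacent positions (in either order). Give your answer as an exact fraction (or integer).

5/3

For each i ∈ {1,…,5}, let Xᵢ = 1 if i and i+1 are adjacent. P(Xᵢ=1) = 2·(6−1)!/6! = 2/6.
By linearity, E[ΣXᵢ] = (5)·(2/6) = 5/3.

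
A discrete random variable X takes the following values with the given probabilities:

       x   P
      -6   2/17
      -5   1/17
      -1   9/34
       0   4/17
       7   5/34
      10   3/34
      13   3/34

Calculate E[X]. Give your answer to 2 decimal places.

E[X] = (2/17)·(-6) + (1/17)·(-5) + (9/34)·(-1) + (4/17)·0 + (5/34)·7 + (3/34)·10 + (3/34)·13
     = 61/34 ≈ 1.79

1.79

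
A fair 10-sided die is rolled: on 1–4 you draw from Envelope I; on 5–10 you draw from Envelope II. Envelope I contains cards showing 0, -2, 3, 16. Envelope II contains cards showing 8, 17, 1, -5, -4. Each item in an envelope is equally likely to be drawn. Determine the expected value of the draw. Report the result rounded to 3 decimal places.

E[X | Envelope I] = (0 − 2 + 3 + 16)/4 = 17/4
E[X | Envelope II] = (8 + 17 + 1 − 5 − 4)/5 = 17/5
E[X] = (2/5)·17/4 + (3/5)·17/5 = 187/50 ≈ 3.740

3.740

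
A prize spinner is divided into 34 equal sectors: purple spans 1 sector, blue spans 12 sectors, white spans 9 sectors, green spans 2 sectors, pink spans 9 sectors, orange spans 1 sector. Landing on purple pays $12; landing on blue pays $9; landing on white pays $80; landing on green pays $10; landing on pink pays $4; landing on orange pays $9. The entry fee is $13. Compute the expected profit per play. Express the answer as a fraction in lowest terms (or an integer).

E[payout] = (1/34)·12 + (12/34)·9 + (9/34)·80 + (2/34)·10 + (9/34)·4 + (1/34)·9 = 905/34
Expected profit = 905/34 − 13 = 463/34

463/34 dollars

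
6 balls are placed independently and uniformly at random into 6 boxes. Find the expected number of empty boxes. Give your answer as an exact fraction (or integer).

15625/7776

Let Xⱼ=1 if box j is empty. P(Xⱼ=1) = ((6-1)/6)^6 = 15625/46656.
By linearity, E[#empty] = 6·15625/46656 = 15625/7776.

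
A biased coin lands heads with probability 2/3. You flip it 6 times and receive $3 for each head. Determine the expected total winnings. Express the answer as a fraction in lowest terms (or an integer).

$12

E[#heads] = 6·2/3 = 4 (linearity over flips).
E[winnings] = 3·4 = 12.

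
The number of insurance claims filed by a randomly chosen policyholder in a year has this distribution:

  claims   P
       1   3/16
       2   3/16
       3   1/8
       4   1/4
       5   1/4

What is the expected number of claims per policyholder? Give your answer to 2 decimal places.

3.19

E[X] = (3/16)·1 + (3/16)·2 + (1/8)·3 + (1/4)·4 + (1/4)·5
     = 51/16 ≈ 3.19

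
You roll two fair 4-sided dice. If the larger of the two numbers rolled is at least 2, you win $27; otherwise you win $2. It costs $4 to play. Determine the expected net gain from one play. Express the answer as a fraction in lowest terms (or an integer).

E[payout] = (1/16)·2 + (15/16)·27 = 407/16
Expected profit = 407/16 − 4 = 343/16

343/16 dollars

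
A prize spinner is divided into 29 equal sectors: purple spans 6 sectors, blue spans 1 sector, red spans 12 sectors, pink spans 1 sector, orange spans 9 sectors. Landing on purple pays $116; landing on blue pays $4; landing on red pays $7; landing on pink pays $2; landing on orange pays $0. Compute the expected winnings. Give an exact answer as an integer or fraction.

786/29 dollars

E[payout] = (6/29)·116 + (1/29)·4 + (12/29)·7 + (1/29)·2 + (9/29)·0 = 786/29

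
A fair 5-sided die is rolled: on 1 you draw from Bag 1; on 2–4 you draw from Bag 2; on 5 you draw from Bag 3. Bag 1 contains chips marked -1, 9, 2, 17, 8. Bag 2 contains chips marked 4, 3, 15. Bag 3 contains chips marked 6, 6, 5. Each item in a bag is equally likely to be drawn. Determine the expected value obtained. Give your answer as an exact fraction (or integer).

E[X | Bag 1] = (-1 + 9 + 2 + 17 + 8)/5 = 7
E[X | Bag 2] = (4 + 3 + 15)/3 = 22/3
E[X | Bag 3] = (6 + 6 + 5)/3 = 17/3
E[X] = (1/5)·7 + (3/5)·22/3 + (1/5)·17/3 = 104/15

104/15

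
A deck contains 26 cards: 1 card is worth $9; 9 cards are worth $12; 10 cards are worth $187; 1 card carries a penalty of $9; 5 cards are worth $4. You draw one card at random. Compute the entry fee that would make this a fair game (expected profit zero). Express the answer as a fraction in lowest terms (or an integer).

999/13 dollars

E[payout] = (1/26)·9 + (9/26)·12 + (10/26)·187 + (1/26)·(-9) + (5/26)·4 = 999/13
Fair fee = E[payout] = 999/13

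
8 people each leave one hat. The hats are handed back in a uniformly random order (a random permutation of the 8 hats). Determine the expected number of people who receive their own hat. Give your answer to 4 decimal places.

1.0000

Let Xᵢ = 1 if person i gets their own hat. For each i, P(Xᵢ=1) = 1/8.
By linearity of expectation, E[X₁+…+X_8] = 8·(1/8) = 1.
≈ 1.0000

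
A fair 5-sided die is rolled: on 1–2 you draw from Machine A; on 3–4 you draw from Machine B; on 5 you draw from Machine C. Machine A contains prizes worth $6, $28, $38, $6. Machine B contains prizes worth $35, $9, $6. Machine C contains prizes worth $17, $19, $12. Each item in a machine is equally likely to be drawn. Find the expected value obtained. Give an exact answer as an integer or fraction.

E[X | Machine A] = (6 + 28 + 38 + 6)/4 = 39/2
E[X | Machine B] = (35 + 9 + 6)/3 = 50/3
E[X | Machine C] = (17 + 19 + 12)/3 = 16
E[X] = (2/5)·39/2 + (2/5)·50/3 + (1/5)·16 = 53/3

53/3 dollars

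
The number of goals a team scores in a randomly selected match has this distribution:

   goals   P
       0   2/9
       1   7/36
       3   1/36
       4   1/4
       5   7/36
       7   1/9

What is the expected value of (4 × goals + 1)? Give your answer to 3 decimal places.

13.111

E[4x+1] = (2/9)·1 + (7/36)·5 + (1/36)·13 + (1/4)·17 + (7/36)·21 + (1/9)·29
     = 118/9 ≈ 13.111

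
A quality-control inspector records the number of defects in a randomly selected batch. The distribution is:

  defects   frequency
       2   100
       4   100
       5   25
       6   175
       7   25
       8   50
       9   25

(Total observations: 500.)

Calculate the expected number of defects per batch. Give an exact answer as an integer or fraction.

Total = 500, so P(defects=2) = 100/500, etc.
E[X] = (1/5)·2 + (1/5)·4 + (1/20)·5 + (7/20)·6 + (1/20)·7 + (1/10)·8 + (1/20)·9
     = 103/20

103/20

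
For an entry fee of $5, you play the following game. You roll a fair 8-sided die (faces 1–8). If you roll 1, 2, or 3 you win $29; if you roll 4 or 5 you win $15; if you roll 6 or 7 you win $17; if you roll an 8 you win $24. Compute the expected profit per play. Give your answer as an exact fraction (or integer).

135/8 dollars

E[payout] = (1/4)·15 + (1/4)·17 + (1/8)·24 + (3/8)·29 = 175/8
Expected profit = 175/8 − 5 = 135/8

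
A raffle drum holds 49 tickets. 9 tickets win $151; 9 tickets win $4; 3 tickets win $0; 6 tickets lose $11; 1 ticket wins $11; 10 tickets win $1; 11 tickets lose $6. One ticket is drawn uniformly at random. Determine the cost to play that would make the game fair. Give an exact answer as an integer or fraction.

E[payout] = (9/49)·151 + (9/49)·4 + (3/49)·0 + (6/49)·(-11) + (1/49)·11 + (10/49)·1 + (11/49)·(-6) = 1284/49
Fair fee = E[payout] = 1284/49

1284/49 dollars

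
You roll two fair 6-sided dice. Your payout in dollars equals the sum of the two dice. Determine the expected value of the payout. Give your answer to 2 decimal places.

Distribution of the sum of the two dice: 2 w.p. 1/36, 3 w.p. 1/18, 4 w.p. 1/12, 5 w.p. 1/9, 6 w.p. 5/36, 7 w.p. 1/6, …
E[payout] = (1/36)·2 + (1/18)·3 + (1/12)·4 + (1/9)·5 + (5/36)·6 + (1/6)·7 + (5/36)·8 + (1/9)·9 + (1/12)·10 + (1/18)·11 + (1/36)·12 = 7
≈ $7.00

$7.00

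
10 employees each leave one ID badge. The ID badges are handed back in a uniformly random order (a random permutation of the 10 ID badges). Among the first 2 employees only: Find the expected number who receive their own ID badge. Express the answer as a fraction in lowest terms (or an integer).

1/5

Let Xᵢ = 1 if person i gets their own ID badge. For each i, P(Xᵢ=1) = 1/10.
By linearity of expectation, E[X₁+…+X_2] = 2·(1/10) = 1/5.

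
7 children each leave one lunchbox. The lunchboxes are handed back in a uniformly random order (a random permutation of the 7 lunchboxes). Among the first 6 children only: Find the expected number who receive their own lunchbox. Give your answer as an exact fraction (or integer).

Let Xᵢ = 1 if person i gets their own lunchbox. For each i, P(Xᵢ=1) = 1/7.
By linearity of expectation, E[X₁+…+X_6] = 6·(1/7) = 6/7.

6/7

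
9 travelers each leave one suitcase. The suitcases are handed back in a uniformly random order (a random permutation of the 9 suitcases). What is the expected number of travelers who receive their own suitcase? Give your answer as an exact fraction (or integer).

Let Xᵢ = 1 if person i gets their own suitcase. For each i, P(Xᵢ=1) = 1/9.
By linearity of expectation, E[X₁+…+X_9] = 9·(1/9) = 1.

1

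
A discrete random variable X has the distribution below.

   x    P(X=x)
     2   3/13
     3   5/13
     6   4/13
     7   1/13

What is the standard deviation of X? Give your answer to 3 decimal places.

1.797

E[X] = 4, E[X²] = 250/13
Var(X) = E[X²] − (E[X])² = 250/13 − 16 = 42/13
SD(X) = √(42/13) ≈ 1.797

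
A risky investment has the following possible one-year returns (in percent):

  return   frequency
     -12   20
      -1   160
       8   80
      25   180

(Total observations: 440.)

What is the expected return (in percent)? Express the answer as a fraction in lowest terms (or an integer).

237/22

Total = 440, so P(return=-12) = 20/440, etc.
E[X] = (1/22)·(-12) + (4/11)·(-1) + (2/11)·8 + (9/22)·25
     = 237/22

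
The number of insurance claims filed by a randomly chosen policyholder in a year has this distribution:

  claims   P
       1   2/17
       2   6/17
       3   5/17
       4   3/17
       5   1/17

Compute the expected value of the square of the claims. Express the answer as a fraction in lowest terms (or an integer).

E[X²] = (2/17)·1 + (6/17)·4 + (5/17)·9 + (3/17)·16 + (1/17)·25
     = 144/17

144/17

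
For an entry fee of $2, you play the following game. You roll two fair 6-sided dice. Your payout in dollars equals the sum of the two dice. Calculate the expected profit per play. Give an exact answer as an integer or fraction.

$5

Distribution of the sum of the two dice: 2 w.p. 1/36, 3 w.p. 1/18, 4 w.p. 1/12, 5 w.p. 1/9, 6 w.p. 5/36, 7 w.p. 1/6, …
E[payout] = (1/36)·2 + (1/18)·3 + (1/12)·4 + (1/9)·5 + (5/36)·6 + (1/6)·7 + (5/36)·8 + (1/9)·9 + (1/12)·10 + (1/18)·11 + (1/36)·12 = 7
Expected profit = 7 − 2 = 5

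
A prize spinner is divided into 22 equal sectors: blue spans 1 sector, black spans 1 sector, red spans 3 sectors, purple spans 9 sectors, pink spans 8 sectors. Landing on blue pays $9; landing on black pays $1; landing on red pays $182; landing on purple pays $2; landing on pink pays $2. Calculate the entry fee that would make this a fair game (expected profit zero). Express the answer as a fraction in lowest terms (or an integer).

E[payout] = (1/22)·9 + (1/22)·1 + (3/22)·182 + (9/22)·2 + (8/22)·2 = 295/11
Fair fee = E[payout] = 295/11

295/11 dollars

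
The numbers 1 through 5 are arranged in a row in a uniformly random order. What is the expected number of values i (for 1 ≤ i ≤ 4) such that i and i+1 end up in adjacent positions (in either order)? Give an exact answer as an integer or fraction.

For each i ∈ {1,…,4}, let Xᵢ = 1 if i and i+1 are adjacent. P(Xᵢ=1) = 2·(5−1)!/5! = 2/5.
By linearity, E[ΣXᵢ] = (4)·(2/5) = 8/5.

8/5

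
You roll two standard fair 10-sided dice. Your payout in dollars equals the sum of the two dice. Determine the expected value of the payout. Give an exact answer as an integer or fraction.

Distribution of the sum of the two dice: 2 w.p. 1/100, 3 w.p. 1/50, 4 w.p. 3/100, 5 w.p. 1/25, 6 w.p. 1/20, 7 w.p. 3/50, …
E[payout] = (1/100)·2 + (1/50)·3 + (3/100)·4 + (1/25)·5 + (1/20)·6 + (3/50)·7 + (7/100)·8 + (2/25)·9 + (9/100)·10 + (1/10)·11 + (9/100)·12 + (2/25)·13 + (7/100)·14 + (3/50)·15 + (1/20)·16 + (1/25)·17 + (3/100)·18 + (1/50)·19 + (1/100)·20 = 11

$11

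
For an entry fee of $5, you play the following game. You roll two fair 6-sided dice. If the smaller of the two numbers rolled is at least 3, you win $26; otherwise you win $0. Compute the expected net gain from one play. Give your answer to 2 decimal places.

E[payout] = (5/9)·0 + (4/9)·26 = 104/9
Expected profit = 104/9 − 5 = 59/9 ≈ $6.56

$6.56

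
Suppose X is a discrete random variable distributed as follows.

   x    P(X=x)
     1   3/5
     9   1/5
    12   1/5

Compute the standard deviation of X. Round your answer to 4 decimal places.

E[X] = 24/5, E[X²] = 228/5
Var(X) = E[X²] − (E[X])² = 228/5 − 576/25 = 564/25
SD(X) = √(564/25) ≈ 4.7497

4.7497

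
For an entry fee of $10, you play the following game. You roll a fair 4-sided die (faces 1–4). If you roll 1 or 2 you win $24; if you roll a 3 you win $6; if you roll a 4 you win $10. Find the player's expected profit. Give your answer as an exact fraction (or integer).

$6

E[payout] = (1/4)·6 + (1/4)·10 + (1/2)·24 = 16
Expected profit = 16 − 10 = 6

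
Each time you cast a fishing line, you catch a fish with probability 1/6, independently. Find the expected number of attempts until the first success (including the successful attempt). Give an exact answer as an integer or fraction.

For a geometric distribution, E[trials] = 1/p = 1/(1/6) = 6.

6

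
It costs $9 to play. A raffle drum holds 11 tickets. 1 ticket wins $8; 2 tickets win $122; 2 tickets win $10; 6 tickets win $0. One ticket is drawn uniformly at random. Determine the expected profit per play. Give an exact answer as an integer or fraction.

E[payout] = (1/11)·8 + (2/11)·122 + (2/11)·10 + (6/11)·0 = 272/11
Expected profit = 272/11 − 9 = 173/11

173/11 dollars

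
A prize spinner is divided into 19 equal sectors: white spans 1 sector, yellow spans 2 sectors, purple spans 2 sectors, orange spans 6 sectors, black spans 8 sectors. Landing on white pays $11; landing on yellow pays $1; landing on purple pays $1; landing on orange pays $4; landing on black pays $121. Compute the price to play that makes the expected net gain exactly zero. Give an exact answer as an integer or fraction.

E[payout] = (1/19)·11 + (2/19)·1 + (2/19)·1 + (6/19)·4 + (8/19)·121 = 53
Fair fee = E[payout] = 53

$53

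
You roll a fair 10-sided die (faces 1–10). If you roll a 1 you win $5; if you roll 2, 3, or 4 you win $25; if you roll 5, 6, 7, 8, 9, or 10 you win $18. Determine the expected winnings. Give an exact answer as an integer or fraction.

94/5 dollars

E[payout] = (1/10)·5 + (3/5)·18 + (3/10)·25 = 94/5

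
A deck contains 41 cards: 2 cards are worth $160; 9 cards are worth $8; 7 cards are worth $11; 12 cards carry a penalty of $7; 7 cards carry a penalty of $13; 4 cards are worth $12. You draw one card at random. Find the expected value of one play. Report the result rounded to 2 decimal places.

E[payout] = (2/41)·160 + (9/41)·8 + (7/41)·11 + (12/41)·(-7) + (7/41)·(-13) + (4/41)·12 = 342/41
≈ $8.34

$8.34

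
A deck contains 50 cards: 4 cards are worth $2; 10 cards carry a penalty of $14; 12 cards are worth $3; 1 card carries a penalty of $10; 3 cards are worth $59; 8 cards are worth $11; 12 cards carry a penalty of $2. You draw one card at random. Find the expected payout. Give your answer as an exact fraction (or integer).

E[payout] = (4/50)·2 + (10/50)·(-14) + (12/50)·3 + (1/50)·(-10) + (3/50)·59 + (8/50)·11 + (12/50)·(-2) = 27/10

27/10 dollars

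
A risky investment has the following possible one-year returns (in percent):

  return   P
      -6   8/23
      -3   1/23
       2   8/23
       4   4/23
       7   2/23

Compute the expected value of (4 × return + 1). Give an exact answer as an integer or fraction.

E[4x+1] = (8/23)·(-23) + (1/23)·(-11) + (8/23)·9 + (4/23)·17 + (2/23)·29
     = 3/23

3/23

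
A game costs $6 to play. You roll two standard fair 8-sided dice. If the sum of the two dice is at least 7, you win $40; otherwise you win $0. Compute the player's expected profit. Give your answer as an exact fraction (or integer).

E[payout] = (15/64)·0 + (49/64)·40 = 245/8
Expected profit = 245/8 − 6 = 197/8

197/8 dollars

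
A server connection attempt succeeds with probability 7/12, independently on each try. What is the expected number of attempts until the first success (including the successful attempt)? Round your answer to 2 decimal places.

For a geometric distribution, E[trials] = 1/p = 1/(7/12) = 12/7.
≈ 1.71

1.71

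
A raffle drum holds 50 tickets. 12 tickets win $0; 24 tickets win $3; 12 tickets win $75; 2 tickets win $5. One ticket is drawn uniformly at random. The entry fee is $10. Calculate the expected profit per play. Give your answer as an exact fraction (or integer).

E[payout] = (12/50)·0 + (24/50)·3 + (12/50)·75 + (2/50)·5 = 491/25
Expected profit = 491/25 − 10 = 241/25

241/25 dollars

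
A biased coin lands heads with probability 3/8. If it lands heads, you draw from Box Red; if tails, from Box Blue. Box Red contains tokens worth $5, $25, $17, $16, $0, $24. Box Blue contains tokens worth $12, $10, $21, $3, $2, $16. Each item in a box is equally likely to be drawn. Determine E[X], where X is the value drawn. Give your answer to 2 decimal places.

$12.10

E[X | Box Red] = (5 + 25 + 17 + 16 + 0 + 24)/6 = 29/2
E[X | Box Blue] = (12 + 10 + 21 + 3 + 2 + 16)/6 = 32/3
E[X] = (3/8)·29/2 + (5/8)·32/3 = 581/48 ≈ 12.10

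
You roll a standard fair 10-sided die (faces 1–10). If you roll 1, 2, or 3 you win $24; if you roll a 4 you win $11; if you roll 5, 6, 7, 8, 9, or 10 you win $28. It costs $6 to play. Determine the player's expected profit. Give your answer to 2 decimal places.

E[payout] = (1/10)·11 + (3/10)·24 + (3/5)·28 = 251/10
Expected profit = 251/10 − 6 = 191/10 ≈ $19.10

$19.10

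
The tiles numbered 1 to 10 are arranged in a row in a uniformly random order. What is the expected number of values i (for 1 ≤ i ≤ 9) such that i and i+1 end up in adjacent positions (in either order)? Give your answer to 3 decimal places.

1.800

For each i ∈ {1,…,9}, let Xᵢ = 1 if i and i+1 are adjacent. P(Xᵢ=1) = 2·(10−1)!/10! = 2/10.
By linearity, E[ΣXᵢ] = (9)·(2/10) = 9/5.
≈ 1.800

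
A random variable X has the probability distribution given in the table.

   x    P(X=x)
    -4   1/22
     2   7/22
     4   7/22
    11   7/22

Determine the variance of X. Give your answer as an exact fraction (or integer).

8841/484

E[X] = (1/22)·(-4) + (7/22)·2 + (7/22)·4 + (7/22)·11 = 115/22
E[X²] = (1/22)·16 + (7/22)·4 + (7/22)·16 + (7/22)·121 = 1003/22
Var(X) = 1003/22 − (115/22)² = 8841/484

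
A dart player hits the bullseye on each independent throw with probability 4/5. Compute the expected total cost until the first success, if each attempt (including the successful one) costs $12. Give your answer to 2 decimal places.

E[#attempts] = 1/p = 5/4; E[cost] = 12·5/4 = 15.
≈ 15.00

$15.00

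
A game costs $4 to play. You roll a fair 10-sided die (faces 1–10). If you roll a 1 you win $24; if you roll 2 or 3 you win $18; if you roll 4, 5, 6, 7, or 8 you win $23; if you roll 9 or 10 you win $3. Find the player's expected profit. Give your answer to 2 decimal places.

$14.10

E[payout] = (1/5)·3 + (1/5)·18 + (1/2)·23 + (1/10)·24 = 181/10
Expected profit = 181/10 − 4 = 141/10 ≈ $14.10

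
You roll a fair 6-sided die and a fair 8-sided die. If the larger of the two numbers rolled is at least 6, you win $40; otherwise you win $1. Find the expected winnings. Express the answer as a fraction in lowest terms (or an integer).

315/16 dollars

E[payout] = (25/48)·1 + (23/48)·40 = 315/16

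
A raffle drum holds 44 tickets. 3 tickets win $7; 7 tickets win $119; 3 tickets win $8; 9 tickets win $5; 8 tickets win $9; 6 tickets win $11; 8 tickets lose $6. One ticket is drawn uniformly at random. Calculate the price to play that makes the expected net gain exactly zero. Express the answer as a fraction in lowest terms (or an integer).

1013/44 dollars

E[payout] = (3/44)·7 + (7/44)·119 + (3/44)·8 + (9/44)·5 + (8/44)·9 + (6/44)·11 + (8/44)·(-6) = 1013/44
Fair fee = E[payout] = 1013/44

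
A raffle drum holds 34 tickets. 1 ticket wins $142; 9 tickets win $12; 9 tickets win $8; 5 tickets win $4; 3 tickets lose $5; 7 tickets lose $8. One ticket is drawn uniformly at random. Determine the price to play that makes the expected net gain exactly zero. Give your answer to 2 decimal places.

$7.97

E[payout] = (1/34)·142 + (9/34)·12 + (9/34)·8 + (5/34)·4 + (3/34)·(-5) + (7/34)·(-8) = 271/34
Fair fee = E[payout] = 271/34 ≈ $7.97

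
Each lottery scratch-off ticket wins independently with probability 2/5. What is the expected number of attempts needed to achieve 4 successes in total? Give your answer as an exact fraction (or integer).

By linearity (sum of 4 independent geometric waits), E[trials] = 4/p = 4/(2/5) = 10.

10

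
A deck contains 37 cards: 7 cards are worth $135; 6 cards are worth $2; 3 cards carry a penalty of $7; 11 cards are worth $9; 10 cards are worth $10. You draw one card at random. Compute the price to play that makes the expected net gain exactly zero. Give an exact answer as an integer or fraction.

1135/37 dollars

E[payout] = (7/37)·135 + (6/37)·2 + (3/37)·(-7) + (11/37)·9 + (10/37)·10 = 1135/37
Fair fee = E[payout] = 1135/37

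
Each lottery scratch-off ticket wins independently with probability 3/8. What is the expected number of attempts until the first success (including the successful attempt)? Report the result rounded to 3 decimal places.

2.667

For a geometric distribution, E[trials] = 1/p = 1/(3/8) = 8/3.
≈ 2.667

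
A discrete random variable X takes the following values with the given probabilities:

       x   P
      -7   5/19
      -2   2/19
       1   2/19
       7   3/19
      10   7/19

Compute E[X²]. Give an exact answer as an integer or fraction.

58

E[X²] = (5/19)·49 + (2/19)·4 + (2/19)·1 + (3/19)·49 + (7/19)·100
     = 58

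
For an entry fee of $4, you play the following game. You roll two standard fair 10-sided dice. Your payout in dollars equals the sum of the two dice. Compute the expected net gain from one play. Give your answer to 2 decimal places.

$7.00

Distribution of the sum of the two dice: 2 w.p. 1/100, 3 w.p. 1/50, 4 w.p. 3/100, 5 w.p. 1/25, 6 w.p. 1/20, 7 w.p. 3/50, …
E[payout] = (1/100)·2 + (1/50)·3 + (3/100)·4 + (1/25)·5 + (1/20)·6 + (3/50)·7 + (7/100)·8 + (2/25)·9 + (9/100)·10 + (1/10)·11 + (9/100)·12 + (2/25)·13 + (7/100)·14 + (3/50)·15 + (1/20)·16 + (1/25)·17 + (3/100)·18 + (1/50)·19 + (1/100)·20 = 11
Expected profit = 11 − 4 = 7 ≈ $7.00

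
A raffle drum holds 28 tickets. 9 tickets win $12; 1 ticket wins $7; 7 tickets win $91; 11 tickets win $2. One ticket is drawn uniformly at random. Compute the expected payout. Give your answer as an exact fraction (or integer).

E[payout] = (9/28)·12 + (1/28)·7 + (7/28)·91 + (11/28)·2 = 387/14

387/14 dollars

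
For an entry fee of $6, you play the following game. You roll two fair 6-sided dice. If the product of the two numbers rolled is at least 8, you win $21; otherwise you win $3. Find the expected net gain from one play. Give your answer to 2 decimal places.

$8.00

E[payout] = (7/18)·3 + (11/18)·21 = 14
Expected profit = 14 − 6 = 8 ≈ $8.00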